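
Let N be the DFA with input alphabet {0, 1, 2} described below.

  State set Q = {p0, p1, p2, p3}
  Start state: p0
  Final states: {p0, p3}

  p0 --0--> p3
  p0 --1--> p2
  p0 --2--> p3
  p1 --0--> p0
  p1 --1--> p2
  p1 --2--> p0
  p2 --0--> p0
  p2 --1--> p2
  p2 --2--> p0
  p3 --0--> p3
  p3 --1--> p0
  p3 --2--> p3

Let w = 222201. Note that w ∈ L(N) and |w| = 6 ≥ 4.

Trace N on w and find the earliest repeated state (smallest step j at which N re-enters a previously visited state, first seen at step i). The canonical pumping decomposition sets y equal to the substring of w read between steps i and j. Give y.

2

Run of N on w = 2 2 2 2 0 1:
  step 0: p0  (start)
  step 1: p3  (read 2: p0→p3)
  step 2: p3  (read 2: p3→p3)   ← first repeat (p3 seen earlier)
  step 3: p3  (read 2: p3→p3)
  step 4: p3  (read 2: p3→p3)
  step 5: p3  (read 0: p3→p3)
  step 6: p0  (read 1: p3→p0)

So i = 1, j = 2, giving x = w[0:1] = 2, y = w[1:2] = 2, z = w[2:6] = 2201.
Check: |xy| = 2 ≤ 4 and |y| = 1 ≥ 1. Reading y takes N from p3 back to p3, so every xyⁱz is accepted.
The DFA has 4 states, so the proof of the pumping lemma guarantees a repeated state among the first 4+1 visited; the segment between the two visits is the pumpable y.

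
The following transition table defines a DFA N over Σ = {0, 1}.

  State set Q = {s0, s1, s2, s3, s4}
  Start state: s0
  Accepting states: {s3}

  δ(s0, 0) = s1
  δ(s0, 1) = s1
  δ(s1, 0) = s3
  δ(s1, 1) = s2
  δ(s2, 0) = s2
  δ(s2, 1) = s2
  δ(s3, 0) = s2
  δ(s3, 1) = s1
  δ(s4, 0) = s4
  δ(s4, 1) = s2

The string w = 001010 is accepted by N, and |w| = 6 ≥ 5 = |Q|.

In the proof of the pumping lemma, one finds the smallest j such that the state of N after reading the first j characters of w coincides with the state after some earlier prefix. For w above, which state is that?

s1

Run of N on w = 0 0 1 0 1 0:
  step 0: s0  (start)
  step 1: s1  (read 0: s0→s1)
  step 2: s3  (read 0: s1→s3)
  step 3: s1  (read 1: s3→s1)   ← first repeat (s1 seen earlier)
  step 4: s3  (read 0: s1→s3)
  step 5: s1  (read 1: s3→s1)
  step 6: s3  (read 0: s1→s3)

The earliest repeat is at step j = 3: N is in s1, which it already visited at step i = 1.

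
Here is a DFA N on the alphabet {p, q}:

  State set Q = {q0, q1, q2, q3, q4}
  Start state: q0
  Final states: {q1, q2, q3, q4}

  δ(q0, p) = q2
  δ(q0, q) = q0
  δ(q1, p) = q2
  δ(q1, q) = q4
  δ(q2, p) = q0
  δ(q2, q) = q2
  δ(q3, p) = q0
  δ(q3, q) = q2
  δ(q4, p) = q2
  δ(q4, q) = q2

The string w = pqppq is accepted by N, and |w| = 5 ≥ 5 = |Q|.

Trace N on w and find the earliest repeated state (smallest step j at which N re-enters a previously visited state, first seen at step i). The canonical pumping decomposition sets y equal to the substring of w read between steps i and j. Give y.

q

Run of N on w = p q p p q:
  step 0: q0  (start)
  step 1: q2  (read p: q0→q2)
  step 2: q2  (read q: q2→q2)   ← first repeat (q2 seen earlier)
  step 3: q0  (read p: q2→q0)
  step 4: q2  (read p: q0→q2)
  step 5: q2  (read q: q2→q2)

So i = 1, j = 2, giving x = w[0:1] = p, y = w[1:2] = q, z = w[2:5] = ppq.
Check: |xy| = 2 ≤ 5 and |y| = 1 ≥ 1. Reading y takes N from q2 back to q2, so every xyⁱz is accepted.
With |Q| = 5, pigeonhole forces a state repeat no later than step 5; the substring read between the first and second visits to that state can be pumped.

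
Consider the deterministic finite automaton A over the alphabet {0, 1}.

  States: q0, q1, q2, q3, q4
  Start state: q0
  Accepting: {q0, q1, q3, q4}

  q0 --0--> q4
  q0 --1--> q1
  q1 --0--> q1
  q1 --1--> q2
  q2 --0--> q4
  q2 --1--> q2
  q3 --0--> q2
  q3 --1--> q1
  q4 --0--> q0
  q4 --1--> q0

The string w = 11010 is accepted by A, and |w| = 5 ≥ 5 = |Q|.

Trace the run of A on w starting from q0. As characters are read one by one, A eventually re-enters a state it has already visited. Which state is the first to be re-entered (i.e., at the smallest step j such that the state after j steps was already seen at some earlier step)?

q0

Run of A on w = 1 1 0 1 0:
  step 0: q0  (start)
  step 1: q1  (read 1: q0→q1)
  step 2: q2  (read 1: q1→q2)
  step 3: q4  (read 0: q2→q4)
  step 4: q0  (read 1: q4→q0)   ← first repeat (q0 seen earlier)
  step 5: q4  (read 0: q0→q4)

The earliest repeat is at step j = 4: A is in q0, which it already visited at step i = 0.
The DFA has 5 states, so the proof of the pumping lemma guarantees a repeated state among the first 5+1 visited; the segment between the two visits is the pumpable y.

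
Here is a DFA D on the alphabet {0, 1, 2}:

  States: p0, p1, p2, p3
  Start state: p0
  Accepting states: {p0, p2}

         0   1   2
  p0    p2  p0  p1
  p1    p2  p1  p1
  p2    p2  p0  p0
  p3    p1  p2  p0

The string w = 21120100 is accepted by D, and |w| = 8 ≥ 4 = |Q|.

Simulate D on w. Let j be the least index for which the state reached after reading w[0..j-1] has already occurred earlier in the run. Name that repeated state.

p1

Run of D on w = 2 1 1 2 0 1 0 0:
  step 0: p0  (start)
  step 1: p1  (read 2: p0→p1)
  step 2: p1  (read 1: p1→p1)   ← first repeat (p1 seen earlier)
  step 3: p1  (read 1: p1→p1)
  step 4: p1  (read 2: p1→p1)
  step 5: p2  (read 0: p1→p2)
  step 6: p0  (read 1: p2→p0)
  step 7: p2  (read 0: p0→p2)
  step 8: p2  (read 0: p2→p2)

The earliest repeat is at step j = 2: D is in p1, which it already visited at step i = 1.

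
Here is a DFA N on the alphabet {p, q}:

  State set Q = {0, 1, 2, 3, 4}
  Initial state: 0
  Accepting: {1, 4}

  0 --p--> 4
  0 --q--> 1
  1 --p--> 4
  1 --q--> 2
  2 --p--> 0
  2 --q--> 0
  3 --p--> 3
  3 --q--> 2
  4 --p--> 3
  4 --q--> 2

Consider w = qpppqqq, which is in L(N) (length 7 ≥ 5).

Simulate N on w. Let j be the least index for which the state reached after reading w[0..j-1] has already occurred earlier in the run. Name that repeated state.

State sequence: 0 -q-> 1 -p-> 4 -p-> 3 -p-> 3 -q-> 2 -q-> 0 -q-> 1
First repeat at step 4: 3 was already visited.

The earliest repeat is at step j = 4: N is in 3, which it already visited at step i = 3.
Since N has 5 states, any run of length ≥ 5 visits 5+1 states, so by pigeonhole some state repeats within the first 5 steps — that repeat gives the pumpable loop.

3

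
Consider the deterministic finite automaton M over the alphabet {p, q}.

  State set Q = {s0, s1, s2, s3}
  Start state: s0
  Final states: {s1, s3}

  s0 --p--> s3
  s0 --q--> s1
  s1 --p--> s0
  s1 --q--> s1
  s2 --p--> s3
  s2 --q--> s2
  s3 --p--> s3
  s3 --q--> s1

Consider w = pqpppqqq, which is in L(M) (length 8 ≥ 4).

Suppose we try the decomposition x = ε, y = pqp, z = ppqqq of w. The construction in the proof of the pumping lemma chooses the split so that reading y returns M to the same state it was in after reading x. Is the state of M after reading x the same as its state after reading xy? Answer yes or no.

yes

State sequence: s0 -p-> s3 -q-> s1 -p-> s0

After x (step 0): s0. After xy (step 3): s0.
They match, so y = pqp drives M around a cycle from s0 back to itself; pumping y any number of times keeps M in s0 before reading z, and xyⁱz ∈ L(M) for every i ≥ 0.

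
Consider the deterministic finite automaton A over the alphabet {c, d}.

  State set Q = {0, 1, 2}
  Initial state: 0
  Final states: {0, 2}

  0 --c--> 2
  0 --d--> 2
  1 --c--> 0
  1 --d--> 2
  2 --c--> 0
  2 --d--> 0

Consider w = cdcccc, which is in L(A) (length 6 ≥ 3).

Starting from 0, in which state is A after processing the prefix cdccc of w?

State sequence: 0 -c-> 2 -d-> 0 -c-> 2 -c-> 0 -c-> 2

After reading 5 characters, A is in state 2.

2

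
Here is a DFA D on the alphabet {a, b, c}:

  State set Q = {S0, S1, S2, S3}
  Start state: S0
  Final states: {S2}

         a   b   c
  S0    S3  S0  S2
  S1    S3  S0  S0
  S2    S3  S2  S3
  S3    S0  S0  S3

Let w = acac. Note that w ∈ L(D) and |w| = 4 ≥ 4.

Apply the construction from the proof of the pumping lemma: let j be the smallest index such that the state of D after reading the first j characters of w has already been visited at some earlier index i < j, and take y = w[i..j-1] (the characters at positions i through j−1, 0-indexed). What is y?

c

State sequence: S0 -a-> S3 -c-> S3 -a-> S0 -c-> S2
First repeat at step 2: S3 was already visited.

So i = 1, j = 2, giving x = w[0:1] = a, y = w[1:2] = c, z = w[2:4] = ac.
Check: |xy| = 2 ≤ 4 and |y| = 1 ≥ 1. Reading y takes D from S3 back to S3, so every xyⁱz is accepted.
With |Q| = 4, pigeonhole forces a state repeat no later than step 4; the substring read between the first and second visits to that state can be pumped.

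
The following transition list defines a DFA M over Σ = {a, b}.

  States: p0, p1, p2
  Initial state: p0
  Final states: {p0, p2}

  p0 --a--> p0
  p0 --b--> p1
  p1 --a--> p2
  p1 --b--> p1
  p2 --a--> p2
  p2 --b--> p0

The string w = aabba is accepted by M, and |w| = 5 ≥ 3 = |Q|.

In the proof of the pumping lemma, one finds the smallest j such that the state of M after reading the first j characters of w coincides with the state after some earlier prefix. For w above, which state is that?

p0

State sequence: p0 -a-> p0 -a-> p0 -b-> p1 -b-> p1 -a-> p2
First repeat at step 1: p0 was already visited.

The earliest repeat is at step j = 1: M is in p0, which it already visited at step i = 0.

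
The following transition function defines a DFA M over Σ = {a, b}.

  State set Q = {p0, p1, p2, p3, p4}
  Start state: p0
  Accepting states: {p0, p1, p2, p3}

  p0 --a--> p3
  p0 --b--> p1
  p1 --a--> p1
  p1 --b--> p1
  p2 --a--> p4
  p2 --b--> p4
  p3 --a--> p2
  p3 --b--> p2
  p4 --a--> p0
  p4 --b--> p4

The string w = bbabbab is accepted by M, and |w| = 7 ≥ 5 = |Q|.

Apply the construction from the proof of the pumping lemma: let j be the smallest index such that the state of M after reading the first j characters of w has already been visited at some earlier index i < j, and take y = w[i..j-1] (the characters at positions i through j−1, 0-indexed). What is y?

b

Run of M on w = b b a b b a b:
  step 0: p0  (start)
  step 1: p1  (read b: p0→p1)
  step 2: p1  (read b: p1→p1)   ← first repeat (p1 seen earlier)
  step 3: p1  (read a: p1→p1)
  step 4: p1  (read b: p1→p1)
  step 5: p1  (read b: p1→p1)
  step 6: p1  (read a: p1→p1)
  step 7: p1  (read b: p1→p1)

So i = 1, j = 2, giving x = w[0:1] = b, y = w[1:2] = b, z = w[2:7] = abbab.
Check: |xy| = 2 ≤ 5 and |y| = 1 ≥ 1. Reading y takes M from p1 back to p1, so every xyⁱz is accepted.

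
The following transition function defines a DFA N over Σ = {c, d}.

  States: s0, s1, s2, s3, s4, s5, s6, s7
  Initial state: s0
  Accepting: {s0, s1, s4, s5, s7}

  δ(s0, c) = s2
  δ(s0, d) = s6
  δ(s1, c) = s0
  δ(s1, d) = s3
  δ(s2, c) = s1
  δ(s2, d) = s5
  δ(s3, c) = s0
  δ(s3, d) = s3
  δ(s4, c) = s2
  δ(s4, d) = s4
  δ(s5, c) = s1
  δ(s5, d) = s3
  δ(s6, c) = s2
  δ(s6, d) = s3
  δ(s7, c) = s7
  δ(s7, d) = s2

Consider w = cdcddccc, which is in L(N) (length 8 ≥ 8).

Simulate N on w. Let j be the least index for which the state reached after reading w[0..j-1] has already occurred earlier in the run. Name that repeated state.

s3

Run of N on w = c d c d d c c c:
  step 0: s0  (start)
  step 1: s2  (read c: s0→s2)
  step 2: s5  (read d: s2→s5)
  step 3: s1  (read c: s5→s1)
  step 4: s3  (read d: s1→s3)
  step 5: s3  (read d: s3→s3)   ← first repeat (s3 seen earlier)
  step 6: s0  (read c: s3→s0)
  step 7: s2  (read c: s0→s2)
  step 8: s1  (read c: s2→s1)

The earliest repeat is at step j = 5: N is in s3, which it already visited at step i = 4.
With |Q| = 8, pigeonhole forces a state repeat no later than step 8; the substring read between the first and second visits to that state can be pumped.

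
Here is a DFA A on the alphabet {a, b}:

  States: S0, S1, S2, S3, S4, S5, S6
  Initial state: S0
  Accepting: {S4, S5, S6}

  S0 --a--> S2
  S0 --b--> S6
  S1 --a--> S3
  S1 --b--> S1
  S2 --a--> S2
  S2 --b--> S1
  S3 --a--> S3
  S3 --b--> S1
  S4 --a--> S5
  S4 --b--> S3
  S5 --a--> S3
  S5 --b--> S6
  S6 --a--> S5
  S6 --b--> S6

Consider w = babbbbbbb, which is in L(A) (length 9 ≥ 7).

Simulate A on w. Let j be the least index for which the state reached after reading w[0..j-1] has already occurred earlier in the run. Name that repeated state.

State sequence: S0 -b-> S6 -a-> S5 -b-> S6 -b-> S6 -b-> S6 -b-> S6 -b-> S6 -b-> S6 -b-> S6
First repeat at step 3: S6 was already visited.

The earliest repeat is at step j = 3: A is in S6, which it already visited at step i = 1.

S6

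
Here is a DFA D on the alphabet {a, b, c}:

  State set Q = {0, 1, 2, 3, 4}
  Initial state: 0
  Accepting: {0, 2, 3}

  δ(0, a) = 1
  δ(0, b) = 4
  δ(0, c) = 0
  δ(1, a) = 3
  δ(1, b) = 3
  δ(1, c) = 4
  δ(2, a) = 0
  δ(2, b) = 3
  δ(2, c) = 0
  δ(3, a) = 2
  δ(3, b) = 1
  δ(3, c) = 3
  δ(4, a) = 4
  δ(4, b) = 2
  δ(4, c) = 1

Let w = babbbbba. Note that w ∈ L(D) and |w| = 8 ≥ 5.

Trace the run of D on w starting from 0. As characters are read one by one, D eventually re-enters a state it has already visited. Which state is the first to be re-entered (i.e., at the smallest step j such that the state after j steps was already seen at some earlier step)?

4

State sequence: 0 -b-> 4 -a-> 4 -b-> 2 -b-> 3 -b-> 1 -b-> 3 -b-> 1 -a-> 3
First repeat at step 2: 4 was already visited.

The earliest repeat is at step j = 2: D is in 4, which it already visited at step i = 1.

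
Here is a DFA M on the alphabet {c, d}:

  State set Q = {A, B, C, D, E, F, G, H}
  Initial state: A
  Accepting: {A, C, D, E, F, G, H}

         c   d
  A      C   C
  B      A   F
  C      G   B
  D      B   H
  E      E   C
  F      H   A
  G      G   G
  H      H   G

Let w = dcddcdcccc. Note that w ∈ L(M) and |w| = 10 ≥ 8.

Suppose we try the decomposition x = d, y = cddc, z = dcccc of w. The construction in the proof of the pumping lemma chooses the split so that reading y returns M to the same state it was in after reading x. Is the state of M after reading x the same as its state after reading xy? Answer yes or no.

no

Run of M on the first 5 characters of w = d c d d c:
  step 0: A  (start)
  step 1: C  (read d: A→C)
  step 2: G  (read c: C→G)
  step 3: G  (read d: G→G)
  step 4: G  (read d: G→G)
  step 5: G  (read c: G→G)

After x (step 1): C. After xy (step 5): G.
They differ (C ≠ G), so y is not a cycle from the state after x; this split is not the one the pumping-lemma construction produces, and pumping y need not keep the string in L(M).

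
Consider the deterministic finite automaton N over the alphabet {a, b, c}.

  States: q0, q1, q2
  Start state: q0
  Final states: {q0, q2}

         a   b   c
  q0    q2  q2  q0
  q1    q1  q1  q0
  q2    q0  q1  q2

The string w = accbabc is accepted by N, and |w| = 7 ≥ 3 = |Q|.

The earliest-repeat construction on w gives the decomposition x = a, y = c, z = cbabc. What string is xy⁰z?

acbabc

xy⁰z = xz = a·cbabc = acbabc.
Reading y = c takes N from q2 back to q2, so after x the machine is still in q2, and z then leads to the accepting state q0. Hence acbabc ∈ L(N).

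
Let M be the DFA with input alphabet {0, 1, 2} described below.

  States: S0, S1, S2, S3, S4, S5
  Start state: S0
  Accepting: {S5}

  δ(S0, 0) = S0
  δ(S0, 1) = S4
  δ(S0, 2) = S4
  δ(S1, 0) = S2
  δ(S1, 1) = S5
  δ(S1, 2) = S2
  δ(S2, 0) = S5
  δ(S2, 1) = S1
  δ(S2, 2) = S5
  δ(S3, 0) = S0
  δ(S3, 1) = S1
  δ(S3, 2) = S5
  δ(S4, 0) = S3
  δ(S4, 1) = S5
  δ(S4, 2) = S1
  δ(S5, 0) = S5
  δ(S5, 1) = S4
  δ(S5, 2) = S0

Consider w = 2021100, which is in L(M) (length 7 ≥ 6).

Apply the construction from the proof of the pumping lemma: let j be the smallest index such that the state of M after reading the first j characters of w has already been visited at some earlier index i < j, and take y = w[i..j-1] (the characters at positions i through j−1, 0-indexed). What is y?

State sequence: S0 -2-> S4 -0-> S3 -2-> S5 -1-> S4 -1-> S5 -0-> S5 -0-> S5
First repeat at step 4: S4 was already visited.

So i = 1, j = 4, giving x = w[0:1] = 2, y = w[1:4] = 021, z = w[4:7] = 100.
Check: |xy| = 4 ≤ 6 and |y| = 3 ≥ 1. Reading y takes M from S4 back to S4, so every xyⁱz is accepted.

021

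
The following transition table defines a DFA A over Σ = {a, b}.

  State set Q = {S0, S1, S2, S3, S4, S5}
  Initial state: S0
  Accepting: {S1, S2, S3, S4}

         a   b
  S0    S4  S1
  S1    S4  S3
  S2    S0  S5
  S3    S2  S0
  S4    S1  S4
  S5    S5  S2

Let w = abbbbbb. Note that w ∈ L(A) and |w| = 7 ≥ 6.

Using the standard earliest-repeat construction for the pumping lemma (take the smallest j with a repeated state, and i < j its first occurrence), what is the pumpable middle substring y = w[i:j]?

Run of A on w = a b b b b b b:
  step 0: S0  (start)
  step 1: S4  (read a: S0→S4)
  step 2: S4  (read b: S4→S4)   ← first repeat (S4 seen earlier)
  step 3: S4  (read b: S4→S4)
  step 4: S4  (read b: S4→S4)
  step 5: S4  (read b: S4→S4)
  step 6: S4  (read b: S4→S4)
  step 7: S4  (read b: S4→S4)

So i = 1, j = 2, giving x = w[0:1] = a, y = w[1:2] = b, z = w[2:7] = bbbbb.
Check: |xy| = 2 ≤ 6 and |y| = 1 ≥ 1. Reading y takes A from S4 back to S4, so every xyⁱz is accepted.
Since A has 6 states, any run of length ≥ 6 visits 6+1 states, so by pigeonhole some state repeats within the first 6 steps — that repeat gives the pumpable loop.

b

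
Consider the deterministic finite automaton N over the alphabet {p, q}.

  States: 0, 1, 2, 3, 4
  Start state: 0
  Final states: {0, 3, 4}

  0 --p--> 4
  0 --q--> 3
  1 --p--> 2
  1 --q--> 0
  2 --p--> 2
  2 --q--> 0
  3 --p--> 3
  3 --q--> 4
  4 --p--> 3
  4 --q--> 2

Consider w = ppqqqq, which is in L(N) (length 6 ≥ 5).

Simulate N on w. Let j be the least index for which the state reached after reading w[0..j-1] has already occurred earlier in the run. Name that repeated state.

Run of N on w = p p q q q q:
  step 0: 0  (start)
  step 1: 4  (read p: 0→4)
  step 2: 3  (read p: 4→3)
  step 3: 4  (read q: 3→4)   ← first repeat (4 seen earlier)
  step 4: 2  (read q: 4→2)
  step 5: 0  (read q: 2→0)
  step 6: 3  (read q: 0→3)

The earliest repeat is at step j = 3: N is in 4, which it already visited at step i = 1.
The DFA has 5 states, so the proof of the pumping lemma guarantees a repeated state among the first 5+1 visited; the segment between the two visits is the pumpable y.

4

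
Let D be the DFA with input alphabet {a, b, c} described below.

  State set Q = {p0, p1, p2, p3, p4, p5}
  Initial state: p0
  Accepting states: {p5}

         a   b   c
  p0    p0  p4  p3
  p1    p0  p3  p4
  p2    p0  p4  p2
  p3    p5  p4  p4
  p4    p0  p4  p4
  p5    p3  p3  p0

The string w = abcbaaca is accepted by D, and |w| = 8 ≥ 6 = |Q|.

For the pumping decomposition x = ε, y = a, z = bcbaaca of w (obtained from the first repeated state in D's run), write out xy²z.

xy^2z = ε·a·a·bcbaaca = aabcbaaca.
Reading y = a takes D from p0 back to p0, so after x·y·y the machine is still in p0, and z then leads to the accepting state p5. Hence aabcbaaca ∈ L(D).

aabcbaaca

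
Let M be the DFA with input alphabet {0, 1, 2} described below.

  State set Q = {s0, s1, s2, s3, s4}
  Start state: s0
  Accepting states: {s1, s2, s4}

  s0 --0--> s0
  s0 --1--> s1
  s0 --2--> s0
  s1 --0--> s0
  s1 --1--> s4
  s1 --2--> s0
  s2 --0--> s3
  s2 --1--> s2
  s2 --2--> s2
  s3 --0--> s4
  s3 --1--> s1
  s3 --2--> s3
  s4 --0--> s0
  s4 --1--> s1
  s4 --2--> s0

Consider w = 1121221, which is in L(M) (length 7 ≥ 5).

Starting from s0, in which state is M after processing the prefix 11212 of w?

s0

State sequence: s0 -1-> s1 -1-> s4 -2-> s0 -1-> s1 -2-> s0

After reading 5 characters, M is in state s0.
(This kind of state-tracing is the core of the pumping-lemma construction: with 5 states, pigeonhole forces a repeat within the first 5 steps.)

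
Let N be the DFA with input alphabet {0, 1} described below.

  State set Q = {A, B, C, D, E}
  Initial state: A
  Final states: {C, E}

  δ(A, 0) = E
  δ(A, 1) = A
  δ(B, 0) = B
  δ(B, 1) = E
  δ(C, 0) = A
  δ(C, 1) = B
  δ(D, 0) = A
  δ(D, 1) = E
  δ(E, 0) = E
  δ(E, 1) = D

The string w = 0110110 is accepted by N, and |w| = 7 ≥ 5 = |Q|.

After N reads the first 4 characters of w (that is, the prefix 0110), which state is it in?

E

Run of N on the first 4 characters of w = 0 1 1 0:
  step 0: A  (start)
  step 1: E  (read 0: A→E)
  step 2: D  (read 1: E→D)
  step 3: E  (read 1: D→E)
  step 4: E  (read 0: E→E)

After reading 4 characters, N is in state E.
(This kind of state-tracing is the core of the pumping-lemma construction: with 5 states, pigeonhole forces a repeat within the first 5 steps.)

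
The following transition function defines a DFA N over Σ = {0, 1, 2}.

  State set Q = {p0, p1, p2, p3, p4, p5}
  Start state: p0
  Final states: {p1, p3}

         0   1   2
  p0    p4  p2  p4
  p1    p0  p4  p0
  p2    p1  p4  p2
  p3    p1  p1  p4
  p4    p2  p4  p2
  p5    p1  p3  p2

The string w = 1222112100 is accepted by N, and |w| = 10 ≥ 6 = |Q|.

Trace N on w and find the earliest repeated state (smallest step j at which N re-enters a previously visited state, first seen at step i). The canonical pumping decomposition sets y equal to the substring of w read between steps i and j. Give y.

State sequence: p0 -1-> p2 -2-> p2 -2-> p2 -2-> p2 -1-> p4 -1-> p4 -2-> p2 -1-> p4 -0-> p2 -0-> p1
First repeat at step 2: p2 was already visited.

So i = 1, j = 2, giving x = w[0:1] = 1, y = w[1:2] = 2, z = w[2:10] = 22112100.
Check: |xy| = 2 ≤ 6 and |y| = 1 ≥ 1. Reading y takes N from p2 back to p2, so every xyⁱz is accepted.
Pumping length from the standard proof: p = 6 (the number of states). The repeated state found above gives |xy| = j ≤ 6 and |y| = j − i ≥ 1.

2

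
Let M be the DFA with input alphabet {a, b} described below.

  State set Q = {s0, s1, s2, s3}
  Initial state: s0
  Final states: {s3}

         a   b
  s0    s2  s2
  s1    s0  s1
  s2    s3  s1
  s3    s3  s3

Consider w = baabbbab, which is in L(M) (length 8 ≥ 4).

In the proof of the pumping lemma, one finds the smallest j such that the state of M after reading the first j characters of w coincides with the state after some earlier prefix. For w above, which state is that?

s3

State sequence: s0 -b-> s2 -a-> s3 -a-> s3 -b-> s3 -b-> s3 -b-> s3 -a-> s3 -b-> s3
First repeat at step 3: s3 was already visited.

The earliest repeat is at step j = 3: M is in s3, which it already visited at step i = 2.
With |Q| = 4, pigeonhole forces a state repeat no later than step 4; the substring read between the first and second visits to that state can be pumped.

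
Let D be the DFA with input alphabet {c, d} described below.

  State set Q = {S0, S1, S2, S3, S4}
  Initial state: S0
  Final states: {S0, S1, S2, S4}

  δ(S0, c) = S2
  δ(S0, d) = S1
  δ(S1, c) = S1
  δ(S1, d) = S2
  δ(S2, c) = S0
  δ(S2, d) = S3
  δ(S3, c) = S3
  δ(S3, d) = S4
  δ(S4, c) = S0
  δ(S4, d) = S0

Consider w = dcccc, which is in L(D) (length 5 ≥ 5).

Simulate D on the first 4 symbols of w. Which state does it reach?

State sequence: S0 -d-> S1 -c-> S1 -c-> S1 -c-> S1

After reading 4 characters, D is in state S1.

S1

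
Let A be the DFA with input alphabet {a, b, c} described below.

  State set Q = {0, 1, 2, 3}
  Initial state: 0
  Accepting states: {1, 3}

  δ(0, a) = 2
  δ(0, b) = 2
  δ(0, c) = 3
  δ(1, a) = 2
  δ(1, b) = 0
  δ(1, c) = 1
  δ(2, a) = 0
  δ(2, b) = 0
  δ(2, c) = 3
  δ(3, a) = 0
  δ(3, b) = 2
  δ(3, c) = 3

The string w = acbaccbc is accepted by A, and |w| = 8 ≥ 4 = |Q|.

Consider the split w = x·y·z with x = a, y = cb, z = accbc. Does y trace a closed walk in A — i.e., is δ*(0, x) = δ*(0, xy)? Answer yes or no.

yes

Run of A on the first 3 characters of w = a c b:
  step 0: 0  (start)
  step 1: 2  (read a: 0→2)
  step 2: 3  (read c: 2→3)
  step 3: 2  (read b: 3→2)

After x (step 1): 2. After xy (step 3): 2.
They match, so y = cb drives A around a cycle from 2 back to itself; pumping y any number of times keeps A in 2 before reading z, and xyⁱz ∈ L(A) for every i ≥ 0.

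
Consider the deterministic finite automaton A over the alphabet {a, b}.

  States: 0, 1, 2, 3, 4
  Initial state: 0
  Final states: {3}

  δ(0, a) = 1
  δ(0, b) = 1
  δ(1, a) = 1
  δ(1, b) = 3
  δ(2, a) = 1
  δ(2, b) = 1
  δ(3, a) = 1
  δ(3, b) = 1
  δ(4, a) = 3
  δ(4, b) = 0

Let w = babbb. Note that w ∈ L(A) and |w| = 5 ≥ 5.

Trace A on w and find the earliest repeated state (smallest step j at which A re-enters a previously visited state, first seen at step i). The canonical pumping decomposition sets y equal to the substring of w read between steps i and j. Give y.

a

State sequence: 0 -b-> 1 -a-> 1 -b-> 3 -b-> 1 -b-> 3
First repeat at step 2: 1 was already visited.

So i = 1, j = 2, giving x = w[0:1] = b, y = w[1:2] = a, z = w[2:5] = bbb.
Check: |xy| = 2 ≤ 5 and |y| = 1 ≥ 1. Reading y takes A from 1 back to 1, so every xyⁱz is accepted.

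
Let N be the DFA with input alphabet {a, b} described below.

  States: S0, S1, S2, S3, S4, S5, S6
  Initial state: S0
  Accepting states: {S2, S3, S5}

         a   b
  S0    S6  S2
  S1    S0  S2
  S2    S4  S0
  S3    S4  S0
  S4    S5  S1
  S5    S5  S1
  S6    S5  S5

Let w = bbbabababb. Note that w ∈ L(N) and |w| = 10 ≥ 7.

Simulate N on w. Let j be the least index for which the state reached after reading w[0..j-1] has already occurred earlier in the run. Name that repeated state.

S0

State sequence: S0 -b-> S2 -b-> S0 -b-> S2 -a-> S4 -b-> S1 -a-> S0 -b-> S2 -a-> S4 -b-> S1 -b-> S2
First repeat at step 2: S0 was already visited.

The earliest repeat is at step j = 2: N is in S0, which it already visited at step i = 0.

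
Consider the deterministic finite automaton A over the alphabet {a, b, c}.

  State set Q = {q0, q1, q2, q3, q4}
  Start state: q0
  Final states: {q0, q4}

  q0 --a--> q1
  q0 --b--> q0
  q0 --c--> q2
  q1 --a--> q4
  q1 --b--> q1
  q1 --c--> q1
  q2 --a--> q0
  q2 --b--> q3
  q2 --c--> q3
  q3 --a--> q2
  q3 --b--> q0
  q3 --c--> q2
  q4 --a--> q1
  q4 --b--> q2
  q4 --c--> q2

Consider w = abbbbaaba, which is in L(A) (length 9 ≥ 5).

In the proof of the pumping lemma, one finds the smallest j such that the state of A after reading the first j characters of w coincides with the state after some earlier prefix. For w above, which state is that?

q1

Run of A on w = a b b b b a a b a:
  step 0: q0  (start)
  step 1: q1  (read a: q0→q1)
  step 2: q1  (read b: q1→q1)   ← first repeat (q1 seen earlier)
  step 3: q1  (read b: q1→q1)
  step 4: q1  (read b: q1→q1)
  step 5: q1  (read b: q1→q1)
  step 6: q4  (read a: q1→q4)
  step 7: q1  (read a: q4→q1)
  step 8: q1  (read b: q1→q1)
  step 9: q4  (read a: q1→q4)

The earliest repeat is at step j = 2: A is in q1, which it already visited at step i = 1.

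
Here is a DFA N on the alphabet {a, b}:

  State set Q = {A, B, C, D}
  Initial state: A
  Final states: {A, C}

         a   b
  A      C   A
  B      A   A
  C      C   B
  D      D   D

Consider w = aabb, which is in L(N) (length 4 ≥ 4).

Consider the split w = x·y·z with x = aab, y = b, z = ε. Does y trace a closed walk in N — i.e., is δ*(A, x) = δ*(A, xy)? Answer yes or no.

Run of N on the first 4 characters of w = a a b b:
  step 0: A  (start)
  step 1: C  (read a: A→C)
  step 2: C  (read a: C→C)
  step 3: B  (read b: C→B)
  step 4: A  (read b: B→A)

After x (step 3): B. After xy (step 4): A.
They differ (B ≠ A), so y is not a cycle from the state after x; this split is not the one the pumping-lemma construction produces, and pumping y need not keep the string in L(N).

no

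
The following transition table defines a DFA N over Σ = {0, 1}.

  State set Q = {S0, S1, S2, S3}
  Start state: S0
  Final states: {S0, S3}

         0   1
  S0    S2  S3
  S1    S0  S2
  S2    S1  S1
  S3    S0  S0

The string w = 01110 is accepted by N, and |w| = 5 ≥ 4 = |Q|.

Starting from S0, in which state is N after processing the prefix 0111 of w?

S1

Run of N on the first 4 characters of w = 0 1 1 1:
  step 0: S0  (start)
  step 1: S2  (read 0: S0→S2)
  step 2: S1  (read 1: S2→S1)
  step 3: S2  (read 1: S1→S2)
  step 4: S1  (read 1: S2→S1)

After reading 4 characters, N is in state S1.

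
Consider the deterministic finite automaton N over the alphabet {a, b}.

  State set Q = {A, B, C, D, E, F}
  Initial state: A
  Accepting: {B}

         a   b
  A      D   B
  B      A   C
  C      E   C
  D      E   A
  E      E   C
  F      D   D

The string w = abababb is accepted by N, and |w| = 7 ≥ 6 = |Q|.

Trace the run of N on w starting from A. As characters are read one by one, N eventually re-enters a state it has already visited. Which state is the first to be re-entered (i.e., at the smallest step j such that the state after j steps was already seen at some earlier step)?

State sequence: A -a-> D -b-> A -a-> D -b-> A -a-> D -b-> A -b-> B
First repeat at step 2: A was already visited.

The earliest repeat is at step j = 2: N is in A, which it already visited at step i = 0.
With |Q| = 6, pigeonhole forces a state repeat no later than step 6; the substring read between the first and second visits to that state can be pumped.

A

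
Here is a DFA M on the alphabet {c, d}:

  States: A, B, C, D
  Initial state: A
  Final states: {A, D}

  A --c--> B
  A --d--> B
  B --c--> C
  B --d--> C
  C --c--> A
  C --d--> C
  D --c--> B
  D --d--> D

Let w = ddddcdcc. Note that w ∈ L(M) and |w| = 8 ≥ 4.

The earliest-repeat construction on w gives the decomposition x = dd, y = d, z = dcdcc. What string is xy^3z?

ddddddcdcc

xy^3z = dd·d·d·d·dcdcc = ddddddcdcc.
Reading y = d takes M from C back to C, so after x·y·y·y the machine is still in C, and z then leads to the accepting state A. Hence ddddddcdcc ∈ L(M).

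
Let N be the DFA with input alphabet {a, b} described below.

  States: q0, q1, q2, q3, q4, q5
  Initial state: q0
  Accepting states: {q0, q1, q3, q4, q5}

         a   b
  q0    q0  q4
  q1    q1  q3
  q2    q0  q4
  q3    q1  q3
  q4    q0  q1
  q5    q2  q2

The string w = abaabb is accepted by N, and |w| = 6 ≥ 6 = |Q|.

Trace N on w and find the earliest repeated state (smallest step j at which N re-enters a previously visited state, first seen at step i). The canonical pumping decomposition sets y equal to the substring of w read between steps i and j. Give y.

State sequence: q0 -a-> q0 -b-> q4 -a-> q0 -a-> q0 -b-> q4 -b-> q1
First repeat at step 1: q0 was already visited.

So i = 0, j = 1, giving x = w[0:0] = ε, y = w[0:1] = a, z = w[1:6] = baabb.
Check: |xy| = 1 ≤ 6 and |y| = 1 ≥ 1. Reading y takes N from q0 back to q0, so every xyⁱz is accepted.
With |Q| = 6, pigeonhole forces a state repeat no later than step 6; the substring read between the first and second visits to that state can be pumped.

a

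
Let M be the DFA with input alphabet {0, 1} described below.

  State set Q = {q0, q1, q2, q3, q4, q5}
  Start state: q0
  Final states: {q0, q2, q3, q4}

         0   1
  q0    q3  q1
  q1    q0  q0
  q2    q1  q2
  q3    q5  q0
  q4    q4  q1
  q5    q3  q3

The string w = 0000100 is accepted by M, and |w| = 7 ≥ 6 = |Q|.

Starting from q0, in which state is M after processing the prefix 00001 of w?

q3

Run of M on the first 5 characters of w = 0 0 0 0 1:
  step 0: q0  (start)
  step 1: q3  (read 0: q0→q3)
  step 2: q5  (read 0: q3→q5)
  step 3: q3  (read 0: q5→q3)
  step 4: q5  (read 0: q3→q5)
  step 5: q3  (read 1: q5→q3)

After reading 5 characters, M is in state q3.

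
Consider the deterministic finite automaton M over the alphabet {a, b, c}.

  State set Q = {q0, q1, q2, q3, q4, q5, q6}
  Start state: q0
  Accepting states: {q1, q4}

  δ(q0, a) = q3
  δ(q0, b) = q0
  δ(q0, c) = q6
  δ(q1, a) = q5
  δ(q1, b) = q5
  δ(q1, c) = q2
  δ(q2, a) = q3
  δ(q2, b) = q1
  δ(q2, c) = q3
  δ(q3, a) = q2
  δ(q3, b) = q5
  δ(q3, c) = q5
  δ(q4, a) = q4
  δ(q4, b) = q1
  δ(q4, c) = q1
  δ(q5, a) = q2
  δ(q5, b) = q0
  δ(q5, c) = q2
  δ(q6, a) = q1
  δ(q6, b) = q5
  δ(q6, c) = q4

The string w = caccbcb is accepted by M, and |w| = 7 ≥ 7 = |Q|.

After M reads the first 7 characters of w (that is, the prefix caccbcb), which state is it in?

Run of M on the first 7 characters of w = c a c c b c b:
  step 0: q0  (start)
  step 1: q6  (read c: q0→q6)
  step 2: q1  (read a: q6→q1)
  step 3: q2  (read c: q1→q2)
  step 4: q3  (read c: q2→q3)
  step 5: q5  (read b: q3→q5)
  step 6: q2  (read c: q5→q2)
  step 7: q1  (read b: q2→q1)

After reading 7 characters, M is in state q1.
(This kind of state-tracing is the core of the pumping-lemma construction: with 7 states, pigeonhole forces a repeat within the first 7 steps.)

q1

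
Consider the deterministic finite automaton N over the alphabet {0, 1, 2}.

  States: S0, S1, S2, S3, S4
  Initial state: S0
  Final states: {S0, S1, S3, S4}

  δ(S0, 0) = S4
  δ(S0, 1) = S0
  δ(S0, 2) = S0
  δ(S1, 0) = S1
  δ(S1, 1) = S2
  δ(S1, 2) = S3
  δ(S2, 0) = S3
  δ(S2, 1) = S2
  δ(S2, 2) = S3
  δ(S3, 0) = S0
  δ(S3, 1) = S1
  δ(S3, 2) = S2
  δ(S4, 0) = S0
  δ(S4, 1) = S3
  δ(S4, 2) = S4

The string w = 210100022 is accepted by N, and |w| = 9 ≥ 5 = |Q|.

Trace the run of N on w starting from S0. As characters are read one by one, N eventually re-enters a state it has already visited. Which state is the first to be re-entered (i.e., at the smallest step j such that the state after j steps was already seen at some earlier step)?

State sequence: S0 -2-> S0 -1-> S0 -0-> S4 -1-> S3 -0-> S0 -0-> S4 -0-> S0 -2-> S0 -2-> S0
First repeat at step 1: S0 was already visited.

The earliest repeat is at step j = 1: N is in S0, which it already visited at step i = 0.
With |Q| = 5, pigeonhole forces a state repeat no later than step 5; the substring read between the first and second visits to that state can be pumped.

S0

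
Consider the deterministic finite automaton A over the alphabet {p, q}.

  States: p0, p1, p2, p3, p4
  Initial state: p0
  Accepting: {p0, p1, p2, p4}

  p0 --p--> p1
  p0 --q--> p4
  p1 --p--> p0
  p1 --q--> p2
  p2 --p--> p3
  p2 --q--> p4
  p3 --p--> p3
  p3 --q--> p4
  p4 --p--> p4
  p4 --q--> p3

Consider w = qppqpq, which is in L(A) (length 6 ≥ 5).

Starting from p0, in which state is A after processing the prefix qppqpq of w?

State sequence: p0 -q-> p4 -p-> p4 -p-> p4 -q-> p3 -p-> p3 -q-> p4

After reading 6 characters, A is in state p4.
(This kind of state-tracing is the core of the pumping-lemma construction: with 5 states, pigeonhole forces a repeat within the first 5 steps.)

p4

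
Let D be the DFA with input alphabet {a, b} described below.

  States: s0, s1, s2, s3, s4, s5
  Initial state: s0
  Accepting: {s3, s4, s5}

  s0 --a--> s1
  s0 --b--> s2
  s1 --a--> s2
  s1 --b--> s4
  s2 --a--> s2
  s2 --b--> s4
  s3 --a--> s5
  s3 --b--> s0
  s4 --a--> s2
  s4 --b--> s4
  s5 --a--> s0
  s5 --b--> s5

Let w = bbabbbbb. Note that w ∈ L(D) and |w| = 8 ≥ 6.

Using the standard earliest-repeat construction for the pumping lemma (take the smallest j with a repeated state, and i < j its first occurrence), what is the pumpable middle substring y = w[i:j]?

ba

Run of D on w = b b a b b b b b:
  step 0: s0  (start)
  step 1: s2  (read b: s0→s2)
  step 2: s4  (read b: s2→s4)
  step 3: s2  (read a: s4→s2)   ← first repeat (s2 seen earlier)
  step 4: s4  (read b: s2→s4)
  step 5: s4  (read b: s4→s4)
  step 6: s4  (read b: s4→s4)
  step 7: s4  (read b: s4→s4)
  step 8: s4  (read b: s4→s4)

So i = 1, j = 3, giving x = w[0:1] = b, y = w[1:3] = ba, z = w[3:8] = bbbbb.
Check: |xy| = 3 ≤ 6 and |y| = 2 ≥ 1. Reading y takes D from s2 back to s2, so every xyⁱz is accepted.
Since D has 6 states, any run of length ≥ 6 visits 6+1 states, so by pigeonhole some state repeats within the first 6 steps — that repeat gives the pumpable loop.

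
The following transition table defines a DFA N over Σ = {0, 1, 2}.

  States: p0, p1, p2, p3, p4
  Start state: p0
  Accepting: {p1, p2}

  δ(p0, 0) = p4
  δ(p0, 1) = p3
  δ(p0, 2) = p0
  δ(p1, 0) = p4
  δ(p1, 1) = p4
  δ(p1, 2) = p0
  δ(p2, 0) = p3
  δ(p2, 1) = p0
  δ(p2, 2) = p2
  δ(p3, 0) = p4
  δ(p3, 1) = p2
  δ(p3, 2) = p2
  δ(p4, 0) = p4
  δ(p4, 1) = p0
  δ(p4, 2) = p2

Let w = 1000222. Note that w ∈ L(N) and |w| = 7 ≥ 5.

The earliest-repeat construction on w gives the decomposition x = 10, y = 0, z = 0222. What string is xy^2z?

10000222

xy^2z = 10·0·0·0222 = 10000222.
Reading y = 0 takes N from p4 back to p4, so after x·y·y the machine is still in p4, and z then leads to the accepting state p2. Hence 10000222 ∈ L(N).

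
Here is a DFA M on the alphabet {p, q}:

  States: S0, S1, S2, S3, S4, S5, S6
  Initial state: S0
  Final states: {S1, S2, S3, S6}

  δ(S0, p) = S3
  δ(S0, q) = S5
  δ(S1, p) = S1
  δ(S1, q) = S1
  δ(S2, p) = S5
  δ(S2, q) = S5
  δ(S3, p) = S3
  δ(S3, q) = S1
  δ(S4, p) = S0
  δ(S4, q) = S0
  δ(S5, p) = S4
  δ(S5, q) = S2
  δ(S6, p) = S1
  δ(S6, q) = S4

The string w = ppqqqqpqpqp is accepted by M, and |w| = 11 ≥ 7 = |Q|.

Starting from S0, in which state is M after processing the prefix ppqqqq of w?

State sequence: S0 -p-> S3 -p-> S3 -q-> S1 -q-> S1 -q-> S1 -q-> S1

After reading 6 characters, M is in state S1.

S1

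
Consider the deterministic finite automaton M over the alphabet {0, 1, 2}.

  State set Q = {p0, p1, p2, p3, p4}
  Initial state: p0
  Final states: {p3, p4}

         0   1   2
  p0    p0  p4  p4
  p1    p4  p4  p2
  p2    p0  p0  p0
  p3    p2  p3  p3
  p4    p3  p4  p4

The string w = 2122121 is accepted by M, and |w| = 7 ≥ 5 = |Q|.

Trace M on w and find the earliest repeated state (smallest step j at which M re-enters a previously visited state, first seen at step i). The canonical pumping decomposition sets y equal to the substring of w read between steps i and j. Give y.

1

State sequence: p0 -2-> p4 -1-> p4 -2-> p4 -2-> p4 -1-> p4 -2-> p4 -1-> p4
First repeat at step 2: p4 was already visited.

So i = 1, j = 2, giving x = w[0:1] = 2, y = w[1:2] = 1, z = w[2:7] = 22121.
Check: |xy| = 2 ≤ 5 and |y| = 1 ≥ 1. Reading y takes M from p4 back to p4, so every xyⁱz is accepted.
Since M has 5 states, any run of length ≥ 5 visits 5+1 states, so by pigeonhole some state repeats within the first 5 steps — that repeat gives the pumpable loop.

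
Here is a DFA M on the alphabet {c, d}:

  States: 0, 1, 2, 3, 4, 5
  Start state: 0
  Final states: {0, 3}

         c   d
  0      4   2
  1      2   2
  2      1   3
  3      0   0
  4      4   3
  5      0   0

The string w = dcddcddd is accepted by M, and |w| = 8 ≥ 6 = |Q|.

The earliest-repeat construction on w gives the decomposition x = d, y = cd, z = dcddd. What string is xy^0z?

xy⁰z = xz = d·dcddd = ddcddd.
Reading y = cd takes M from 2 back to 2, so after x the machine is still in 2, and z then leads to the accepting state 0. Hence ddcddd ∈ L(M).

ddcddd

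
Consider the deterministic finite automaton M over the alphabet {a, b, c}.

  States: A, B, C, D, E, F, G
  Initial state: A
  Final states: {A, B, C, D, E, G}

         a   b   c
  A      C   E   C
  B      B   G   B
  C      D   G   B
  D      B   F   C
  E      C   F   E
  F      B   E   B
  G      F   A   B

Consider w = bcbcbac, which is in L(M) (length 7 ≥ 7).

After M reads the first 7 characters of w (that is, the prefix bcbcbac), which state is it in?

B

State sequence: A -b-> E -c-> E -b-> F -c-> B -b-> G -a-> F -c-> B

After reading 7 characters, M is in state B.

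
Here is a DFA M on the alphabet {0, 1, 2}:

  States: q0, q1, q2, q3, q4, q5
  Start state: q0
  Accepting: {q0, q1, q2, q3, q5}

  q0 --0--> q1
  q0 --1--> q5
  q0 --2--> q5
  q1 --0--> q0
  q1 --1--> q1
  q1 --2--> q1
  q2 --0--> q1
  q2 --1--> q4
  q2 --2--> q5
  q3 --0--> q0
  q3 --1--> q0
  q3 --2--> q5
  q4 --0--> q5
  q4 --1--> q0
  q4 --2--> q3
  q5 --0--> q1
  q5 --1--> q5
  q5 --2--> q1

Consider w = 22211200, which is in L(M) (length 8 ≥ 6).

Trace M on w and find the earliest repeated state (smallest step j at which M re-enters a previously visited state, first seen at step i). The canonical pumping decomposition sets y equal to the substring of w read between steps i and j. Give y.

2

Run of M on w = 2 2 2 1 1 2 0 0:
  step 0: q0  (start)
  step 1: q5  (read 2: q0→q5)
  step 2: q1  (read 2: q5→q1)
  step 3: q1  (read 2: q1→q1)   ← first repeat (q1 seen earlier)
  step 4: q1  (read 1: q1→q1)
  step 5: q1  (read 1: q1→q1)
  step 6: q1  (read 2: q1→q1)
  step 7: q0  (read 0: q1→q0)
  step 8: q1  (read 0: q0→q1)

So i = 2, j = 3, giving x = w[0:2] = 22, y = w[2:3] = 2, z = w[3:8] = 11200.
Check: |xy| = 3 ≤ 6 and |y| = 1 ≥ 1. Reading y takes M from q1 back to q1, so every xyⁱz is accepted.
The DFA has 6 states, so the proof of the pumping lemma guarantees a repeated state among the first 6+1 visited; the segment between the two visits is the pumpable y.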